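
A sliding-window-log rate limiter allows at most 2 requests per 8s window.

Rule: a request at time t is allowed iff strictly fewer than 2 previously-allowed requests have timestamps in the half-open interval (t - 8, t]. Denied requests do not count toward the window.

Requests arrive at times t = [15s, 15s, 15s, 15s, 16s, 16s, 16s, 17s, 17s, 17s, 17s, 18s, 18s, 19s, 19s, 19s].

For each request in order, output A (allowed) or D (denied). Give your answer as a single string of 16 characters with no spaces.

Answer: AADDDDDDDDDDDDDD

Derivation:
Tracking allowed requests in the window:
  req#1 t=15s: ALLOW
  req#2 t=15s: ALLOW
  req#3 t=15s: DENY
  req#4 t=15s: DENY
  req#5 t=16s: DENY
  req#6 t=16s: DENY
  req#7 t=16s: DENY
  req#8 t=17s: DENY
  req#9 t=17s: DENY
  req#10 t=17s: DENY
  req#11 t=17s: DENY
  req#12 t=18s: DENY
  req#13 t=18s: DENY
  req#14 t=19s: DENY
  req#15 t=19s: DENY
  req#16 t=19s: DENY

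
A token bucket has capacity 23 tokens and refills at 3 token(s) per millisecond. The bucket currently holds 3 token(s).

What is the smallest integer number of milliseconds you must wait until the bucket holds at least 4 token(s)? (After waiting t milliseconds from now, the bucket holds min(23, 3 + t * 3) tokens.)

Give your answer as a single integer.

Need 3 + t * 3 >= 4, so t >= 1/3.
Smallest integer t = ceil(1/3) = 1.

Answer: 1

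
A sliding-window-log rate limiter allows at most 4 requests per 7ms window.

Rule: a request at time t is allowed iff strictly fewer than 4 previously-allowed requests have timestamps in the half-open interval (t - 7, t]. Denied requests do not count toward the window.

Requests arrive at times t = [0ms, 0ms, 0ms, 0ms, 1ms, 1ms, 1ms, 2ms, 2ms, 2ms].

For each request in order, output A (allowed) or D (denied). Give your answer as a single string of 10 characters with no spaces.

Tracking allowed requests in the window:
  req#1 t=0ms: ALLOW
  req#2 t=0ms: ALLOW
  req#3 t=0ms: ALLOW
  req#4 t=0ms: ALLOW
  req#5 t=1ms: DENY
  req#6 t=1ms: DENY
  req#7 t=1ms: DENY
  req#8 t=2ms: DENY
  req#9 t=2ms: DENY
  req#10 t=2ms: DENY

Answer: AAAADDDDDD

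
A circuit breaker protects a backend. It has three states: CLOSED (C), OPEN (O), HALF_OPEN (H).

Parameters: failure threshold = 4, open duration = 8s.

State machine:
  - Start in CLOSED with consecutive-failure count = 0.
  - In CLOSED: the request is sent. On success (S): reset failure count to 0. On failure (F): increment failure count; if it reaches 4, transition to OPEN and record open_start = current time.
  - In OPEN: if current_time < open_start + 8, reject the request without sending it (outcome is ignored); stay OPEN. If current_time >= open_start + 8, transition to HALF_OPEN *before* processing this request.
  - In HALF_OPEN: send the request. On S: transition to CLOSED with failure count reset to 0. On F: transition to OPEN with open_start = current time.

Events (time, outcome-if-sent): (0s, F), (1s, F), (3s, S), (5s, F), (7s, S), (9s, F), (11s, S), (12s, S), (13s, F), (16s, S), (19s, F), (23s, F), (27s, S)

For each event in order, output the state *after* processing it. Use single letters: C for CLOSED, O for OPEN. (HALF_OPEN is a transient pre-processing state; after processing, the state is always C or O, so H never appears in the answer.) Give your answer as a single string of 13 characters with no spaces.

Answer: CCCCCCCCCCCCC

Derivation:
State after each event:
  event#1 t=0s outcome=F: state=CLOSED
  event#2 t=1s outcome=F: state=CLOSED
  event#3 t=3s outcome=S: state=CLOSED
  event#4 t=5s outcome=F: state=CLOSED
  event#5 t=7s outcome=S: state=CLOSED
  event#6 t=9s outcome=F: state=CLOSED
  event#7 t=11s outcome=S: state=CLOSED
  event#8 t=12s outcome=S: state=CLOSED
  event#9 t=13s outcome=F: state=CLOSED
  event#10 t=16s outcome=S: state=CLOSED
  event#11 t=19s outcome=F: state=CLOSED
  event#12 t=23s outcome=F: state=CLOSED
  event#13 t=27s outcome=S: state=CLOSED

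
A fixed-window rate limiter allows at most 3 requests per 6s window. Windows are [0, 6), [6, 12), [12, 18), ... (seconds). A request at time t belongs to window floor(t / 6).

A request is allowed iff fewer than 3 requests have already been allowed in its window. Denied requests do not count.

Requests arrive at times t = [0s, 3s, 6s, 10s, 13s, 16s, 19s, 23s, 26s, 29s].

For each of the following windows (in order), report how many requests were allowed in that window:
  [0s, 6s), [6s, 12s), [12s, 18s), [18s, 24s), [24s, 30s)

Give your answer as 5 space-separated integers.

Answer: 2 2 2 2 2

Derivation:
Processing requests:
  req#1 t=0s (window 0): ALLOW
  req#2 t=3s (window 0): ALLOW
  req#3 t=6s (window 1): ALLOW
  req#4 t=10s (window 1): ALLOW
  req#5 t=13s (window 2): ALLOW
  req#6 t=16s (window 2): ALLOW
  req#7 t=19s (window 3): ALLOW
  req#8 t=23s (window 3): ALLOW
  req#9 t=26s (window 4): ALLOW
  req#10 t=29s (window 4): ALLOW

Allowed counts by window: 2 2 2 2 2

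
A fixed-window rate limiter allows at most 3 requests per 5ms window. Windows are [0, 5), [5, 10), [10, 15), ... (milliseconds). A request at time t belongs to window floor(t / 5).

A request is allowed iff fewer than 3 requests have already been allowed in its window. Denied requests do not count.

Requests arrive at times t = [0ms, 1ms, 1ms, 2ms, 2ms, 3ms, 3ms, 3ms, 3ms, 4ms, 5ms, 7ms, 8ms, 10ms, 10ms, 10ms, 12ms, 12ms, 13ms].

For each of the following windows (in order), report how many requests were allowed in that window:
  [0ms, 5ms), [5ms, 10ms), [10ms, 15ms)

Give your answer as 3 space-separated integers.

Answer: 3 3 3

Derivation:
Processing requests:
  req#1 t=0ms (window 0): ALLOW
  req#2 t=1ms (window 0): ALLOW
  req#3 t=1ms (window 0): ALLOW
  req#4 t=2ms (window 0): DENY
  req#5 t=2ms (window 0): DENY
  req#6 t=3ms (window 0): DENY
  req#7 t=3ms (window 0): DENY
  req#8 t=3ms (window 0): DENY
  req#9 t=3ms (window 0): DENY
  req#10 t=4ms (window 0): DENY
  req#11 t=5ms (window 1): ALLOW
  req#12 t=7ms (window 1): ALLOW
  req#13 t=8ms (window 1): ALLOW
  req#14 t=10ms (window 2): ALLOW
  req#15 t=10ms (window 2): ALLOW
  req#16 t=10ms (window 2): ALLOW
  req#17 t=12ms (window 2): DENY
  req#18 t=12ms (window 2): DENY
  req#19 t=13ms (window 2): DENY

Allowed counts by window: 3 3 3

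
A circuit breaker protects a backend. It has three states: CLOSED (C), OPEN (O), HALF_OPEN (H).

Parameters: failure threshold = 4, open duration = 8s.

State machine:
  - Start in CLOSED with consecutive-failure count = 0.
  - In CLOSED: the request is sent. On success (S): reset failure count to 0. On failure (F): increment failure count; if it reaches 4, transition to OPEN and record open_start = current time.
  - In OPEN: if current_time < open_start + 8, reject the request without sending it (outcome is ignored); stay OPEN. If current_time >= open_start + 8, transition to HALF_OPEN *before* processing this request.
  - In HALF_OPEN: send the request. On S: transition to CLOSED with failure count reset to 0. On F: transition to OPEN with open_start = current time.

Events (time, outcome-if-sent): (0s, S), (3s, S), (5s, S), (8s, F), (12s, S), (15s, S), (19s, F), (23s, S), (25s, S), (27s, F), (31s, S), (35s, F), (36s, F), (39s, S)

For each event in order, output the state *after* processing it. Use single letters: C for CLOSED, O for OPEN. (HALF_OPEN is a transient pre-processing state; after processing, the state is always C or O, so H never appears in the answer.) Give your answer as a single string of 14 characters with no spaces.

State after each event:
  event#1 t=0s outcome=S: state=CLOSED
  event#2 t=3s outcome=S: state=CLOSED
  event#3 t=5s outcome=S: state=CLOSED
  event#4 t=8s outcome=F: state=CLOSED
  event#5 t=12s outcome=S: state=CLOSED
  event#6 t=15s outcome=S: state=CLOSED
  event#7 t=19s outcome=F: state=CLOSED
  event#8 t=23s outcome=S: state=CLOSED
  event#9 t=25s outcome=S: state=CLOSED
  event#10 t=27s outcome=F: state=CLOSED
  event#11 t=31s outcome=S: state=CLOSED
  event#12 t=35s outcome=F: state=CLOSED
  event#13 t=36s outcome=F: state=CLOSED
  event#14 t=39s outcome=S: state=CLOSED

Answer: CCCCCCCCCCCCCC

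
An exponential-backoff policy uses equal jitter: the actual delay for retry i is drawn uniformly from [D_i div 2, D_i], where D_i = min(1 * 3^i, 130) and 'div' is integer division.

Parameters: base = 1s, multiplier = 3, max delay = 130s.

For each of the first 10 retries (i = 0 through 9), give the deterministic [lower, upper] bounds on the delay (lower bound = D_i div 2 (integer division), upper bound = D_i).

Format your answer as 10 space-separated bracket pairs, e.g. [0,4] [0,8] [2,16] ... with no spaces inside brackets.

Computing bounds per retry:
  i=0: D_i=min(1*3^0,130)=1, bounds=[0,1]
  i=1: D_i=min(1*3^1,130)=3, bounds=[1,3]
  i=2: D_i=min(1*3^2,130)=9, bounds=[4,9]
  i=3: D_i=min(1*3^3,130)=27, bounds=[13,27]
  i=4: D_i=min(1*3^4,130)=81, bounds=[40,81]
  i=5: D_i=min(1*3^5,130)=130, bounds=[65,130]
  i=6: D_i=min(1*3^6,130)=130, bounds=[65,130]
  i=7: D_i=min(1*3^7,130)=130, bounds=[65,130]
  i=8: D_i=min(1*3^8,130)=130, bounds=[65,130]
  i=9: D_i=min(1*3^9,130)=130, bounds=[65,130]

Answer: [0,1] [1,3] [4,9] [13,27] [40,81] [65,130] [65,130] [65,130] [65,130] [65,130]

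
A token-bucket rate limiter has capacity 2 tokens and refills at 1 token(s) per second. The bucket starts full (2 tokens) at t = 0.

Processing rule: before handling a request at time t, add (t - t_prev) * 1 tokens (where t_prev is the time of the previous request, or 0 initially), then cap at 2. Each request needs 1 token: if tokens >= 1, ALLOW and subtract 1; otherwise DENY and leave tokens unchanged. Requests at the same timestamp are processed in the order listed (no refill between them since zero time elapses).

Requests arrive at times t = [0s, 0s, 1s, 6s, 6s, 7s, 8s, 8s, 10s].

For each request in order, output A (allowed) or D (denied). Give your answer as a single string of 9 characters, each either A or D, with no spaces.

Simulating step by step:
  req#1 t=0s: ALLOW
  req#2 t=0s: ALLOW
  req#3 t=1s: ALLOW
  req#4 t=6s: ALLOW
  req#5 t=6s: ALLOW
  req#6 t=7s: ALLOW
  req#7 t=8s: ALLOW
  req#8 t=8s: DENY
  req#9 t=10s: ALLOW

Answer: AAAAAAADA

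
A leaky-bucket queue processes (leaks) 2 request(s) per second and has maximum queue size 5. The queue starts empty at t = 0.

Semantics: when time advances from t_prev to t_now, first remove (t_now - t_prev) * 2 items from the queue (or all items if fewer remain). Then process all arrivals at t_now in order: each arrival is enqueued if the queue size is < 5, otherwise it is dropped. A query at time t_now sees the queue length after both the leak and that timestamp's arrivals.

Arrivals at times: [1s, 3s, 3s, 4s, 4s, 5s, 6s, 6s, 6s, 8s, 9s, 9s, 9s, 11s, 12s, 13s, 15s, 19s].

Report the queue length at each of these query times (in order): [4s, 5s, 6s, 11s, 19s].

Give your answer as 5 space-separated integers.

Answer: 2 1 3 1 1

Derivation:
Queue lengths at query times:
  query t=4s: backlog = 2
  query t=5s: backlog = 1
  query t=6s: backlog = 3
  query t=11s: backlog = 1
  query t=19s: backlog = 1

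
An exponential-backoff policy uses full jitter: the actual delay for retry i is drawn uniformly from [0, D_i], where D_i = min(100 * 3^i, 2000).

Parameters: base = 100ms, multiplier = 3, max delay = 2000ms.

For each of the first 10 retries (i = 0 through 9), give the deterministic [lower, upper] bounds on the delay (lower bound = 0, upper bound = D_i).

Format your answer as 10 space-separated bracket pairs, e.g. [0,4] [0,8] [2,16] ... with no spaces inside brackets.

Computing bounds per retry:
  i=0: D_i=min(100*3^0,2000)=100, bounds=[0,100]
  i=1: D_i=min(100*3^1,2000)=300, bounds=[0,300]
  i=2: D_i=min(100*3^2,2000)=900, bounds=[0,900]
  i=3: D_i=min(100*3^3,2000)=2000, bounds=[0,2000]
  i=4: D_i=min(100*3^4,2000)=2000, bounds=[0,2000]
  i=5: D_i=min(100*3^5,2000)=2000, bounds=[0,2000]
  i=6: D_i=min(100*3^6,2000)=2000, bounds=[0,2000]
  i=7: D_i=min(100*3^7,2000)=2000, bounds=[0,2000]
  i=8: D_i=min(100*3^8,2000)=2000, bounds=[0,2000]
  i=9: D_i=min(100*3^9,2000)=2000, bounds=[0,2000]

Answer: [0,100] [0,300] [0,900] [0,2000] [0,2000] [0,2000] [0,2000] [0,2000] [0,2000] [0,2000]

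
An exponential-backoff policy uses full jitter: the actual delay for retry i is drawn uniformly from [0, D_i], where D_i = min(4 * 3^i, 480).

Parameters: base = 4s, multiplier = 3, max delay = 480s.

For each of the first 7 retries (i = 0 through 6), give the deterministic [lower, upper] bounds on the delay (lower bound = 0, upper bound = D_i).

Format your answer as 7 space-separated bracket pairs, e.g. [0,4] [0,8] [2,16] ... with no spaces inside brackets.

Answer: [0,4] [0,12] [0,36] [0,108] [0,324] [0,480] [0,480]

Derivation:
Computing bounds per retry:
  i=0: D_i=min(4*3^0,480)=4, bounds=[0,4]
  i=1: D_i=min(4*3^1,480)=12, bounds=[0,12]
  i=2: D_i=min(4*3^2,480)=36, bounds=[0,36]
  i=3: D_i=min(4*3^3,480)=108, bounds=[0,108]
  i=4: D_i=min(4*3^4,480)=324, bounds=[0,324]
  i=5: D_i=min(4*3^5,480)=480, bounds=[0,480]
  i=6: D_i=min(4*3^6,480)=480, bounds=[0,480]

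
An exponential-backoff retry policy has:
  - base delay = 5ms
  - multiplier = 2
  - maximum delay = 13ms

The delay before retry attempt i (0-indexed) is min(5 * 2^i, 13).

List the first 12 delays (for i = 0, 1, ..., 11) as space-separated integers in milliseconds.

Computing each delay:
  i=0: min(5*2^0, 13) = 5
  i=1: min(5*2^1, 13) = 10
  i=2: min(5*2^2, 13) = 13
  i=3: min(5*2^3, 13) = 13
  i=4: min(5*2^4, 13) = 13
  i=5: min(5*2^5, 13) = 13
  i=6: min(5*2^6, 13) = 13
  i=7: min(5*2^7, 13) = 13
  i=8: min(5*2^8, 13) = 13
  i=9: min(5*2^9, 13) = 13
  i=10: min(5*2^10, 13) = 13
  i=11: min(5*2^11, 13) = 13

Answer: 5 10 13 13 13 13 13 13 13 13 13 13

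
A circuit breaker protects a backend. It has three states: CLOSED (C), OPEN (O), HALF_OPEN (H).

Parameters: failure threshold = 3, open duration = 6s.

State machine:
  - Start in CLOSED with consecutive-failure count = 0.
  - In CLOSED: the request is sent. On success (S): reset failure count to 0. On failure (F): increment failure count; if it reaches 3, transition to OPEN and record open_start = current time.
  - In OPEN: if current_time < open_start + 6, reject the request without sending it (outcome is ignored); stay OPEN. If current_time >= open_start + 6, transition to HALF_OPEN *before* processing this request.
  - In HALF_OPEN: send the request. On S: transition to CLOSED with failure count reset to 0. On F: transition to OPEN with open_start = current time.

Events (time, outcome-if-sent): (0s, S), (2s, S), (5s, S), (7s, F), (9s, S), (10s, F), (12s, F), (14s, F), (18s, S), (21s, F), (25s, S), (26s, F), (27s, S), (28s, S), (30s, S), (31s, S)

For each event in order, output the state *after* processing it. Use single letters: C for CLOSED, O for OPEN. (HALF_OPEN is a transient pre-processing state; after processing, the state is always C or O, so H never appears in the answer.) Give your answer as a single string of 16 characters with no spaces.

State after each event:
  event#1 t=0s outcome=S: state=CLOSED
  event#2 t=2s outcome=S: state=CLOSED
  event#3 t=5s outcome=S: state=CLOSED
  event#4 t=7s outcome=F: state=CLOSED
  event#5 t=9s outcome=S: state=CLOSED
  event#6 t=10s outcome=F: state=CLOSED
  event#7 t=12s outcome=F: state=CLOSED
  event#8 t=14s outcome=F: state=OPEN
  event#9 t=18s outcome=S: state=OPEN
  event#10 t=21s outcome=F: state=OPEN
  event#11 t=25s outcome=S: state=OPEN
  event#12 t=26s outcome=F: state=OPEN
  event#13 t=27s outcome=S: state=CLOSED
  event#14 t=28s outcome=S: state=CLOSED
  event#15 t=30s outcome=S: state=CLOSED
  event#16 t=31s outcome=S: state=CLOSED

Answer: CCCCCCCOOOOOCCCC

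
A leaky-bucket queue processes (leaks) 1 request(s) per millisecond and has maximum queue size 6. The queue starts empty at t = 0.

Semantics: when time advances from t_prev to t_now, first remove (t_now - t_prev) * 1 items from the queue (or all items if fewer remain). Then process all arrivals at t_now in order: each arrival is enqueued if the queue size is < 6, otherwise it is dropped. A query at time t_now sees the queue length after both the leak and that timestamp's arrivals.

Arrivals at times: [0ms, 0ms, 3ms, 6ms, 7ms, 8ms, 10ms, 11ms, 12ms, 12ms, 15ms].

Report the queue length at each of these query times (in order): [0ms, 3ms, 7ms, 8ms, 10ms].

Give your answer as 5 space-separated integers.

Queue lengths at query times:
  query t=0ms: backlog = 2
  query t=3ms: backlog = 1
  query t=7ms: backlog = 1
  query t=8ms: backlog = 1
  query t=10ms: backlog = 1

Answer: 2 1 1 1 1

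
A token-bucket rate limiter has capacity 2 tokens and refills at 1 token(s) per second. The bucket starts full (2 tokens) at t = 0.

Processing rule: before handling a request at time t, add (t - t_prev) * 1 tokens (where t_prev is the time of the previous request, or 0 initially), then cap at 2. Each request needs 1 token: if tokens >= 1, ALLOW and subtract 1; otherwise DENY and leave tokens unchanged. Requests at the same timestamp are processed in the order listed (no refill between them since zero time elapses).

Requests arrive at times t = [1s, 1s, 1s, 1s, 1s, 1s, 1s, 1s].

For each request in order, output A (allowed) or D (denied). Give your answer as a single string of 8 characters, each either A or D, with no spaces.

Answer: AADDDDDD

Derivation:
Simulating step by step:
  req#1 t=1s: ALLOW
  req#2 t=1s: ALLOW
  req#3 t=1s: DENY
  req#4 t=1s: DENY
  req#5 t=1s: DENY
  req#6 t=1s: DENY
  req#7 t=1s: DENY
  req#8 t=1s: DENY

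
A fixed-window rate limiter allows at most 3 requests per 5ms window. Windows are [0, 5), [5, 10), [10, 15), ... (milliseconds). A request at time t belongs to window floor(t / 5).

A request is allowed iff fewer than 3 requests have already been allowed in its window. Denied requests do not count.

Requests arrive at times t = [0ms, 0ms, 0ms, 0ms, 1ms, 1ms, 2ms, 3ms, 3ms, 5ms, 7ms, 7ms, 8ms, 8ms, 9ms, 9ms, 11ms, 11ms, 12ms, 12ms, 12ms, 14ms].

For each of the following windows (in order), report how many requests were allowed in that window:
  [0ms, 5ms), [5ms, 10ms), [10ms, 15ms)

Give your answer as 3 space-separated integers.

Answer: 3 3 3

Derivation:
Processing requests:
  req#1 t=0ms (window 0): ALLOW
  req#2 t=0ms (window 0): ALLOW
  req#3 t=0ms (window 0): ALLOW
  req#4 t=0ms (window 0): DENY
  req#5 t=1ms (window 0): DENY
  req#6 t=1ms (window 0): DENY
  req#7 t=2ms (window 0): DENY
  req#8 t=3ms (window 0): DENY
  req#9 t=3ms (window 0): DENY
  req#10 t=5ms (window 1): ALLOW
  req#11 t=7ms (window 1): ALLOW
  req#12 t=7ms (window 1): ALLOW
  req#13 t=8ms (window 1): DENY
  req#14 t=8ms (window 1): DENY
  req#15 t=9ms (window 1): DENY
  req#16 t=9ms (window 1): DENY
  req#17 t=11ms (window 2): ALLOW
  req#18 t=11ms (window 2): ALLOW
  req#19 t=12ms (window 2): ALLOW
  req#20 t=12ms (window 2): DENY
  req#21 t=12ms (window 2): DENY
  req#22 t=14ms (window 2): DENY

Allowed counts by window: 3 3 3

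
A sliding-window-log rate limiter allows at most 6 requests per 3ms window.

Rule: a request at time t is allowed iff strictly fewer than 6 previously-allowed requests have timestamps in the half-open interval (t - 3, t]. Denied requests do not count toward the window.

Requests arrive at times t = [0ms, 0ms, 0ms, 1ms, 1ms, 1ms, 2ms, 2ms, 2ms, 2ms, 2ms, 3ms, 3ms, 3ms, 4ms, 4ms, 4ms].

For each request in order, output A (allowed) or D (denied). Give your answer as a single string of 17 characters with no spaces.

Tracking allowed requests in the window:
  req#1 t=0ms: ALLOW
  req#2 t=0ms: ALLOW
  req#3 t=0ms: ALLOW
  req#4 t=1ms: ALLOW
  req#5 t=1ms: ALLOW
  req#6 t=1ms: ALLOW
  req#7 t=2ms: DENY
  req#8 t=2ms: DENY
  req#9 t=2ms: DENY
  req#10 t=2ms: DENY
  req#11 t=2ms: DENY
  req#12 t=3ms: ALLOW
  req#13 t=3ms: ALLOW
  req#14 t=3ms: ALLOW
  req#15 t=4ms: ALLOW
  req#16 t=4ms: ALLOW
  req#17 t=4ms: ALLOW

Answer: AAAAAADDDDDAAAAAA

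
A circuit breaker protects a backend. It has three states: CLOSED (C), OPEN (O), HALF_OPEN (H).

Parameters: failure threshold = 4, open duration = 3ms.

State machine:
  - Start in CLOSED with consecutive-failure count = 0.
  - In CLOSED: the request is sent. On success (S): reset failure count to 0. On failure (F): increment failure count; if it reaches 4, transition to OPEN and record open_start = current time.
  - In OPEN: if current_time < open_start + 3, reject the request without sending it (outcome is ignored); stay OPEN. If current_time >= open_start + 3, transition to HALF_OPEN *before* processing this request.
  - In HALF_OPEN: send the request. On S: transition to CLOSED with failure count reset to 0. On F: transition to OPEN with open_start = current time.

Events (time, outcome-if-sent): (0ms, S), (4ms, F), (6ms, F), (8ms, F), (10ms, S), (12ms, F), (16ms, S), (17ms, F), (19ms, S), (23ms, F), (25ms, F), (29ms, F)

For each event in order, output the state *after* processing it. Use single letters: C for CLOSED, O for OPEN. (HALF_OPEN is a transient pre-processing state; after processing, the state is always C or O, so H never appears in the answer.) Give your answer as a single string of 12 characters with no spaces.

Answer: CCCCCCCCCCCC

Derivation:
State after each event:
  event#1 t=0ms outcome=S: state=CLOSED
  event#2 t=4ms outcome=F: state=CLOSED
  event#3 t=6ms outcome=F: state=CLOSED
  event#4 t=8ms outcome=F: state=CLOSED
  event#5 t=10ms outcome=S: state=CLOSED
  event#6 t=12ms outcome=F: state=CLOSED
  event#7 t=16ms outcome=S: state=CLOSED
  event#8 t=17ms outcome=F: state=CLOSED
  event#9 t=19ms outcome=S: state=CLOSED
  event#10 t=23ms outcome=F: state=CLOSED
  event#11 t=25ms outcome=F: state=CLOSED
  event#12 t=29ms outcome=F: state=CLOSED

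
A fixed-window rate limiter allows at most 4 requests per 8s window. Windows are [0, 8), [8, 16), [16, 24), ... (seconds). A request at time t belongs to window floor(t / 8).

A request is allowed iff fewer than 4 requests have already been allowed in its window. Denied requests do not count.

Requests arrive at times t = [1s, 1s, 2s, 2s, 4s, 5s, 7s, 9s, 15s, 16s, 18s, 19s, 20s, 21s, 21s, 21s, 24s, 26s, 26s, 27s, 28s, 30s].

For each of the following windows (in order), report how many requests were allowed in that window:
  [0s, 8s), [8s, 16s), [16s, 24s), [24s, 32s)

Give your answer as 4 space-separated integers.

Processing requests:
  req#1 t=1s (window 0): ALLOW
  req#2 t=1s (window 0): ALLOW
  req#3 t=2s (window 0): ALLOW
  req#4 t=2s (window 0): ALLOW
  req#5 t=4s (window 0): DENY
  req#6 t=5s (window 0): DENY
  req#7 t=7s (window 0): DENY
  req#8 t=9s (window 1): ALLOW
  req#9 t=15s (window 1): ALLOW
  req#10 t=16s (window 2): ALLOW
  req#11 t=18s (window 2): ALLOW
  req#12 t=19s (window 2): ALLOW
  req#13 t=20s (window 2): ALLOW
  req#14 t=21s (window 2): DENY
  req#15 t=21s (window 2): DENY
  req#16 t=21s (window 2): DENY
  req#17 t=24s (window 3): ALLOW
  req#18 t=26s (window 3): ALLOW
  req#19 t=26s (window 3): ALLOW
  req#20 t=27s (window 3): ALLOW
  req#21 t=28s (window 3): DENY
  req#22 t=30s (window 3): DENY

Allowed counts by window: 4 2 4 4

Answer: 4 2 4 4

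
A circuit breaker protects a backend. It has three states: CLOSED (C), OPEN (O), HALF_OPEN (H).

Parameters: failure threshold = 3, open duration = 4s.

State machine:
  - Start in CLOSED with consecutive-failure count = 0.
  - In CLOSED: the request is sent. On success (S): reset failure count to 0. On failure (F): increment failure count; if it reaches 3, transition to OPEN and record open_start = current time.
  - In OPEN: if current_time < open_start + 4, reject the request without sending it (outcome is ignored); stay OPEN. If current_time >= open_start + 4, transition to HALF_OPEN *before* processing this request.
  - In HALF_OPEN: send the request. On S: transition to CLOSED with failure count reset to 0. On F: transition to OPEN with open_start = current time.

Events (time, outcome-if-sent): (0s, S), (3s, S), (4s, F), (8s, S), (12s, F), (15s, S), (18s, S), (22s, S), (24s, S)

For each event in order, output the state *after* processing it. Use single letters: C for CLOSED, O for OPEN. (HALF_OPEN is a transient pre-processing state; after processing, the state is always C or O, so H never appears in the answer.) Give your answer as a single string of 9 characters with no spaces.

Answer: CCCCCCCCC

Derivation:
State after each event:
  event#1 t=0s outcome=S: state=CLOSED
  event#2 t=3s outcome=S: state=CLOSED
  event#3 t=4s outcome=F: state=CLOSED
  event#4 t=8s outcome=S: state=CLOSED
  event#5 t=12s outcome=F: state=CLOSED
  event#6 t=15s outcome=S: state=CLOSED
  event#7 t=18s outcome=S: state=CLOSED
  event#8 t=22s outcome=S: state=CLOSED
  event#9 t=24s outcome=S: state=CLOSED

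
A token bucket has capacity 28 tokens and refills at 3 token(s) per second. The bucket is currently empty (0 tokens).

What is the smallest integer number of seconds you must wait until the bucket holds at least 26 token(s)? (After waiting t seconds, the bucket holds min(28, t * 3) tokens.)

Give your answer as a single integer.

Answer: 9

Derivation:
Need t * 3 >= 26, so t >= 26/3.
Smallest integer t = ceil(26/3) = 9.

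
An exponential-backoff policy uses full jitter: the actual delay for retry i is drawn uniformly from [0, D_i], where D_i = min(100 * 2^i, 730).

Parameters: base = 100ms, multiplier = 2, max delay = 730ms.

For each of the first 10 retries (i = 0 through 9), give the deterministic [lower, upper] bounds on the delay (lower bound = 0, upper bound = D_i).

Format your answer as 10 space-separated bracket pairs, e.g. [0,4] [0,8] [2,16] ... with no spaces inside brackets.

Answer: [0,100] [0,200] [0,400] [0,730] [0,730] [0,730] [0,730] [0,730] [0,730] [0,730]

Derivation:
Computing bounds per retry:
  i=0: D_i=min(100*2^0,730)=100, bounds=[0,100]
  i=1: D_i=min(100*2^1,730)=200, bounds=[0,200]
  i=2: D_i=min(100*2^2,730)=400, bounds=[0,400]
  i=3: D_i=min(100*2^3,730)=730, bounds=[0,730]
  i=4: D_i=min(100*2^4,730)=730, bounds=[0,730]
  i=5: D_i=min(100*2^5,730)=730, bounds=[0,730]
  i=6: D_i=min(100*2^6,730)=730, bounds=[0,730]
  i=7: D_i=min(100*2^7,730)=730, bounds=[0,730]
  i=8: D_i=min(100*2^8,730)=730, bounds=[0,730]
  i=9: D_i=min(100*2^9,730)=730, bounds=[0,730]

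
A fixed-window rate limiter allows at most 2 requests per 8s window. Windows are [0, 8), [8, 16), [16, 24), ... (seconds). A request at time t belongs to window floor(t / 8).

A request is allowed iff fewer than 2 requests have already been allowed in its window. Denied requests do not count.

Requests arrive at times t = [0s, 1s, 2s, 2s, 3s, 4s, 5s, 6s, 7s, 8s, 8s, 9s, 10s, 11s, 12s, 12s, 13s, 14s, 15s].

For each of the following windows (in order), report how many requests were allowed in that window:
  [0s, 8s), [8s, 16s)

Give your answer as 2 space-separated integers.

Answer: 2 2

Derivation:
Processing requests:
  req#1 t=0s (window 0): ALLOW
  req#2 t=1s (window 0): ALLOW
  req#3 t=2s (window 0): DENY
  req#4 t=2s (window 0): DENY
  req#5 t=3s (window 0): DENY
  req#6 t=4s (window 0): DENY
  req#7 t=5s (window 0): DENY
  req#8 t=6s (window 0): DENY
  req#9 t=7s (window 0): DENY
  req#10 t=8s (window 1): ALLOW
  req#11 t=8s (window 1): ALLOW
  req#12 t=9s (window 1): DENY
  req#13 t=10s (window 1): DENY
  req#14 t=11s (window 1): DENY
  req#15 t=12s (window 1): DENY
  req#16 t=12s (window 1): DENY
  req#17 t=13s (window 1): DENY
  req#18 t=14s (window 1): DENY
  req#19 t=15s (window 1): DENY

Allowed counts by window: 2 2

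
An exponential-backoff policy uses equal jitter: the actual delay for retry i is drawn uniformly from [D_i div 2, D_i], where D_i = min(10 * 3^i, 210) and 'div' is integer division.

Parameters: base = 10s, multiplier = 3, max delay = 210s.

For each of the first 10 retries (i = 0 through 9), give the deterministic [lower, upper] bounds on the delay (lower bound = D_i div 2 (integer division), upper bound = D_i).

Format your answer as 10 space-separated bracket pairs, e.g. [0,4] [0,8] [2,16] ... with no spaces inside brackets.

Answer: [5,10] [15,30] [45,90] [105,210] [105,210] [105,210] [105,210] [105,210] [105,210] [105,210]

Derivation:
Computing bounds per retry:
  i=0: D_i=min(10*3^0,210)=10, bounds=[5,10]
  i=1: D_i=min(10*3^1,210)=30, bounds=[15,30]
  i=2: D_i=min(10*3^2,210)=90, bounds=[45,90]
  i=3: D_i=min(10*3^3,210)=210, bounds=[105,210]
  i=4: D_i=min(10*3^4,210)=210, bounds=[105,210]
  i=5: D_i=min(10*3^5,210)=210, bounds=[105,210]
  i=6: D_i=min(10*3^6,210)=210, bounds=[105,210]
  i=7: D_i=min(10*3^7,210)=210, bounds=[105,210]
  i=8: D_i=min(10*3^8,210)=210, bounds=[105,210]
  i=9: D_i=min(10*3^9,210)=210, bounds=[105,210]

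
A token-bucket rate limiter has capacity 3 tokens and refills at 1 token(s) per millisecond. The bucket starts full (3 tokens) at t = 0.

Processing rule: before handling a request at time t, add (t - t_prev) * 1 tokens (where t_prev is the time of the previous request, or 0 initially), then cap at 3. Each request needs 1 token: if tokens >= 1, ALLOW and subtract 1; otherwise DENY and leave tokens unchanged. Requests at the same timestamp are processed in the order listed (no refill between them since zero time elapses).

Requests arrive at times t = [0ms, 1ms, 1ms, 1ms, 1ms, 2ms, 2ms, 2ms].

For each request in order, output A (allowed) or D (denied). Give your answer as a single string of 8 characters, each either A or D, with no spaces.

Answer: AAAADADD

Derivation:
Simulating step by step:
  req#1 t=0ms: ALLOW
  req#2 t=1ms: ALLOW
  req#3 t=1ms: ALLOW
  req#4 t=1ms: ALLOW
  req#5 t=1ms: DENY
  req#6 t=2ms: ALLOW
  req#7 t=2ms: DENY
  req#8 t=2ms: DENY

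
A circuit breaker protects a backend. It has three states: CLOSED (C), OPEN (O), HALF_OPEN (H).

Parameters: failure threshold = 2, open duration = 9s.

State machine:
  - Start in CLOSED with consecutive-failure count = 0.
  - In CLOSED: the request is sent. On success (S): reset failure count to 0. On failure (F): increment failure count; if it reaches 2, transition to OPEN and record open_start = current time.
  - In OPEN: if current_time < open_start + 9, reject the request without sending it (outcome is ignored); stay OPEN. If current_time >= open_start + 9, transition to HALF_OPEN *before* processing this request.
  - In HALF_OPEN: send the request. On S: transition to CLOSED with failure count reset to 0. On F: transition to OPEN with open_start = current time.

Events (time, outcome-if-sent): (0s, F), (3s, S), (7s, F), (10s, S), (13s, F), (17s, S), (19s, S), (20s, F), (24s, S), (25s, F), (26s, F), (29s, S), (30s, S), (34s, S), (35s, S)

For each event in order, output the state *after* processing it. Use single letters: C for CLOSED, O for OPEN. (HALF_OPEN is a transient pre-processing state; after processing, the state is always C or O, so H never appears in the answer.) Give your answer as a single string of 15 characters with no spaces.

State after each event:
  event#1 t=0s outcome=F: state=CLOSED
  event#2 t=3s outcome=S: state=CLOSED
  event#3 t=7s outcome=F: state=CLOSED
  event#4 t=10s outcome=S: state=CLOSED
  event#5 t=13s outcome=F: state=CLOSED
  event#6 t=17s outcome=S: state=CLOSED
  event#7 t=19s outcome=S: state=CLOSED
  event#8 t=20s outcome=F: state=CLOSED
  event#9 t=24s outcome=S: state=CLOSED
  event#10 t=25s outcome=F: state=CLOSED
  event#11 t=26s outcome=F: state=OPEN
  event#12 t=29s outcome=S: state=OPEN
  event#13 t=30s outcome=S: state=OPEN
  event#14 t=34s outcome=S: state=OPEN
  event#15 t=35s outcome=S: state=CLOSED

Answer: CCCCCCCCCCOOOOC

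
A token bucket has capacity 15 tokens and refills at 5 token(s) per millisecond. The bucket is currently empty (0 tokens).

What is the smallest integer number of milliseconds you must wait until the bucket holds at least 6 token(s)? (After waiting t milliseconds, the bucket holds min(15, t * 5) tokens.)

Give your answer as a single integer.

Answer: 2

Derivation:
Need t * 5 >= 6, so t >= 6/5.
Smallest integer t = ceil(6/5) = 2.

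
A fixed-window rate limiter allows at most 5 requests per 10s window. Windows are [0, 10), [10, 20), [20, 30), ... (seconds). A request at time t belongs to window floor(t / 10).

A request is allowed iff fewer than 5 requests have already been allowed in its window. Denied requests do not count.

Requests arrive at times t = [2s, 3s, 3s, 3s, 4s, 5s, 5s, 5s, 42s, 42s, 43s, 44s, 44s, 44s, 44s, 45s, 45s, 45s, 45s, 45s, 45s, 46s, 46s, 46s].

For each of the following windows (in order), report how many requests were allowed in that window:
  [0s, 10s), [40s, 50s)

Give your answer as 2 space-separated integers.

Processing requests:
  req#1 t=2s (window 0): ALLOW
  req#2 t=3s (window 0): ALLOW
  req#3 t=3s (window 0): ALLOW
  req#4 t=3s (window 0): ALLOW
  req#5 t=4s (window 0): ALLOW
  req#6 t=5s (window 0): DENY
  req#7 t=5s (window 0): DENY
  req#8 t=5s (window 0): DENY
  req#9 t=42s (window 4): ALLOW
  req#10 t=42s (window 4): ALLOW
  req#11 t=43s (window 4): ALLOW
  req#12 t=44s (window 4): ALLOW
  req#13 t=44s (window 4): ALLOW
  req#14 t=44s (window 4): DENY
  req#15 t=44s (window 4): DENY
  req#16 t=45s (window 4): DENY
  req#17 t=45s (window 4): DENY
  req#18 t=45s (window 4): DENY
  req#19 t=45s (window 4): DENY
  req#20 t=45s (window 4): DENY
  req#21 t=45s (window 4): DENY
  req#22 t=46s (window 4): DENY
  req#23 t=46s (window 4): DENY
  req#24 t=46s (window 4): DENY

Allowed counts by window: 5 5

Answer: 5 5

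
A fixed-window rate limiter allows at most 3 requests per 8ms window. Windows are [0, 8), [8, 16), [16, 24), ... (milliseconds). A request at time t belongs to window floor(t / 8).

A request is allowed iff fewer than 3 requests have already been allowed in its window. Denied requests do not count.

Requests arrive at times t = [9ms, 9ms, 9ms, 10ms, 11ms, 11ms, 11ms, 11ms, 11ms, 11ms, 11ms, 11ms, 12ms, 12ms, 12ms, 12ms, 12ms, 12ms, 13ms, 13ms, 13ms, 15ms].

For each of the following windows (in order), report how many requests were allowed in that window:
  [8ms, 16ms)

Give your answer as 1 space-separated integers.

Processing requests:
  req#1 t=9ms (window 1): ALLOW
  req#2 t=9ms (window 1): ALLOW
  req#3 t=9ms (window 1): ALLOW
  req#4 t=10ms (window 1): DENY
  req#5 t=11ms (window 1): DENY
  req#6 t=11ms (window 1): DENY
  req#7 t=11ms (window 1): DENY
  req#8 t=11ms (window 1): DENY
  req#9 t=11ms (window 1): DENY
  req#10 t=11ms (window 1): DENY
  req#11 t=11ms (window 1): DENY
  req#12 t=11ms (window 1): DENY
  req#13 t=12ms (window 1): DENY
  req#14 t=12ms (window 1): DENY
  req#15 t=12ms (window 1): DENY
  req#16 t=12ms (window 1): DENY
  req#17 t=12ms (window 1): DENY
  req#18 t=12ms (window 1): DENY
  req#19 t=13ms (window 1): DENY
  req#20 t=13ms (window 1): DENY
  req#21 t=13ms (window 1): DENY
  req#22 t=15ms (window 1): DENY

Allowed counts by window: 3

Answer: 3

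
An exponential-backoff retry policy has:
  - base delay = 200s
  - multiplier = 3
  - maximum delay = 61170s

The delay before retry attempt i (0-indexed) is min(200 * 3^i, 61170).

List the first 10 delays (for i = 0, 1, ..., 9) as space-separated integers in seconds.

Answer: 200 600 1800 5400 16200 48600 61170 61170 61170 61170

Derivation:
Computing each delay:
  i=0: min(200*3^0, 61170) = 200
  i=1: min(200*3^1, 61170) = 600
  i=2: min(200*3^2, 61170) = 1800
  i=3: min(200*3^3, 61170) = 5400
  i=4: min(200*3^4, 61170) = 16200
  i=5: min(200*3^5, 61170) = 48600
  i=6: min(200*3^6, 61170) = 61170
  i=7: min(200*3^7, 61170) = 61170
  i=8: min(200*3^8, 61170) = 61170
  i=9: min(200*3^9, 61170) = 61170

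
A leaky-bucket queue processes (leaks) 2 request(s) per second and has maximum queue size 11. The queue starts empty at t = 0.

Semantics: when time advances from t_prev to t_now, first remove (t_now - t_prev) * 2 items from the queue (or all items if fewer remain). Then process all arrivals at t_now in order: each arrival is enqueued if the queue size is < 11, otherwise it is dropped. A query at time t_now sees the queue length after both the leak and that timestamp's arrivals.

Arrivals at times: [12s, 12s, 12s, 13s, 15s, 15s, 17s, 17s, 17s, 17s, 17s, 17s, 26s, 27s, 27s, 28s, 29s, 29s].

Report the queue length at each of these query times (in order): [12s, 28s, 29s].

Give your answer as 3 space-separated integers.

Answer: 3 1 2

Derivation:
Queue lengths at query times:
  query t=12s: backlog = 3
  query t=28s: backlog = 1
  query t=29s: backlog = 2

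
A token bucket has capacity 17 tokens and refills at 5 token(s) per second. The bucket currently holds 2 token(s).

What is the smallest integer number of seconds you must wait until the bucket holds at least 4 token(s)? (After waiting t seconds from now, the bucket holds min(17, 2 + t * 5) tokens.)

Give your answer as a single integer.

Answer: 1

Derivation:
Need 2 + t * 5 >= 4, so t >= 2/5.
Smallest integer t = ceil(2/5) = 1.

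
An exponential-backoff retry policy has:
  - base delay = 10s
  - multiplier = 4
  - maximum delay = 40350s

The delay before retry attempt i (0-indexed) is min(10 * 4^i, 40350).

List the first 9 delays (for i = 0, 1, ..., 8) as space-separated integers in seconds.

Computing each delay:
  i=0: min(10*4^0, 40350) = 10
  i=1: min(10*4^1, 40350) = 40
  i=2: min(10*4^2, 40350) = 160
  i=3: min(10*4^3, 40350) = 640
  i=4: min(10*4^4, 40350) = 2560
  i=5: min(10*4^5, 40350) = 10240
  i=6: min(10*4^6, 40350) = 40350
  i=7: min(10*4^7, 40350) = 40350
  i=8: min(10*4^8, 40350) = 40350

Answer: 10 40 160 640 2560 10240 40350 40350 40350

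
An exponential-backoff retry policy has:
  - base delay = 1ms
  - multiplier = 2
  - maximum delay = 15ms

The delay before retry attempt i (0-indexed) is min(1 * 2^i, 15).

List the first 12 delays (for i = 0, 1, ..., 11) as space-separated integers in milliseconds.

Answer: 1 2 4 8 15 15 15 15 15 15 15 15

Derivation:
Computing each delay:
  i=0: min(1*2^0, 15) = 1
  i=1: min(1*2^1, 15) = 2
  i=2: min(1*2^2, 15) = 4
  i=3: min(1*2^3, 15) = 8
  i=4: min(1*2^4, 15) = 15
  i=5: min(1*2^5, 15) = 15
  i=6: min(1*2^6, 15) = 15
  i=7: min(1*2^7, 15) = 15
  i=8: min(1*2^8, 15) = 15
  i=9: min(1*2^9, 15) = 15
  i=10: min(1*2^10, 15) = 15
  i=11: min(1*2^11, 15) = 15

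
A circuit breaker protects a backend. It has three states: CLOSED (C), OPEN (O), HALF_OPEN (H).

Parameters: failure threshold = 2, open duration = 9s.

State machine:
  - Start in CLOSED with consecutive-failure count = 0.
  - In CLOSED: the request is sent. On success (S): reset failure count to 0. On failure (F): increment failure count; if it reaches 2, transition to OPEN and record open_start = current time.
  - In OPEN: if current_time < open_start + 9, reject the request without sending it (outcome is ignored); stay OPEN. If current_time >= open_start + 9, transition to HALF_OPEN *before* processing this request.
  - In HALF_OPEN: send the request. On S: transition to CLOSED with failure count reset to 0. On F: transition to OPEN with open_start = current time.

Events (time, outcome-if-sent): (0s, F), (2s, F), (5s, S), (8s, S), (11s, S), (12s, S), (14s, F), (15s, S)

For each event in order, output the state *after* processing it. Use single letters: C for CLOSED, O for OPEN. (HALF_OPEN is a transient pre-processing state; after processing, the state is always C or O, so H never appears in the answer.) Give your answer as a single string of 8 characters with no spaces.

Answer: COOOCCCC

Derivation:
State after each event:
  event#1 t=0s outcome=F: state=CLOSED
  event#2 t=2s outcome=F: state=OPEN
  event#3 t=5s outcome=S: state=OPEN
  event#4 t=8s outcome=S: state=OPEN
  event#5 t=11s outcome=S: state=CLOSED
  event#6 t=12s outcome=S: state=CLOSED
  event#7 t=14s outcome=F: state=CLOSED
  event#8 t=15s outcome=S: state=CLOSED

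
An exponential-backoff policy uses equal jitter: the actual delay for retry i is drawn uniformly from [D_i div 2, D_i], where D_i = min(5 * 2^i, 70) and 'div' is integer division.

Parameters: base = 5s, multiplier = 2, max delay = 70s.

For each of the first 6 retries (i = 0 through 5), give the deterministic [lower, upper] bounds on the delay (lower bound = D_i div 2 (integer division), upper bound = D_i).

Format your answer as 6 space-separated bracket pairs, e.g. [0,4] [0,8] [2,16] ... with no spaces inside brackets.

Computing bounds per retry:
  i=0: D_i=min(5*2^0,70)=5, bounds=[2,5]
  i=1: D_i=min(5*2^1,70)=10, bounds=[5,10]
  i=2: D_i=min(5*2^2,70)=20, bounds=[10,20]
  i=3: D_i=min(5*2^3,70)=40, bounds=[20,40]
  i=4: D_i=min(5*2^4,70)=70, bounds=[35,70]
  i=5: D_i=min(5*2^5,70)=70, bounds=[35,70]

Answer: [2,5] [5,10] [10,20] [20,40] [35,70] [35,70]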